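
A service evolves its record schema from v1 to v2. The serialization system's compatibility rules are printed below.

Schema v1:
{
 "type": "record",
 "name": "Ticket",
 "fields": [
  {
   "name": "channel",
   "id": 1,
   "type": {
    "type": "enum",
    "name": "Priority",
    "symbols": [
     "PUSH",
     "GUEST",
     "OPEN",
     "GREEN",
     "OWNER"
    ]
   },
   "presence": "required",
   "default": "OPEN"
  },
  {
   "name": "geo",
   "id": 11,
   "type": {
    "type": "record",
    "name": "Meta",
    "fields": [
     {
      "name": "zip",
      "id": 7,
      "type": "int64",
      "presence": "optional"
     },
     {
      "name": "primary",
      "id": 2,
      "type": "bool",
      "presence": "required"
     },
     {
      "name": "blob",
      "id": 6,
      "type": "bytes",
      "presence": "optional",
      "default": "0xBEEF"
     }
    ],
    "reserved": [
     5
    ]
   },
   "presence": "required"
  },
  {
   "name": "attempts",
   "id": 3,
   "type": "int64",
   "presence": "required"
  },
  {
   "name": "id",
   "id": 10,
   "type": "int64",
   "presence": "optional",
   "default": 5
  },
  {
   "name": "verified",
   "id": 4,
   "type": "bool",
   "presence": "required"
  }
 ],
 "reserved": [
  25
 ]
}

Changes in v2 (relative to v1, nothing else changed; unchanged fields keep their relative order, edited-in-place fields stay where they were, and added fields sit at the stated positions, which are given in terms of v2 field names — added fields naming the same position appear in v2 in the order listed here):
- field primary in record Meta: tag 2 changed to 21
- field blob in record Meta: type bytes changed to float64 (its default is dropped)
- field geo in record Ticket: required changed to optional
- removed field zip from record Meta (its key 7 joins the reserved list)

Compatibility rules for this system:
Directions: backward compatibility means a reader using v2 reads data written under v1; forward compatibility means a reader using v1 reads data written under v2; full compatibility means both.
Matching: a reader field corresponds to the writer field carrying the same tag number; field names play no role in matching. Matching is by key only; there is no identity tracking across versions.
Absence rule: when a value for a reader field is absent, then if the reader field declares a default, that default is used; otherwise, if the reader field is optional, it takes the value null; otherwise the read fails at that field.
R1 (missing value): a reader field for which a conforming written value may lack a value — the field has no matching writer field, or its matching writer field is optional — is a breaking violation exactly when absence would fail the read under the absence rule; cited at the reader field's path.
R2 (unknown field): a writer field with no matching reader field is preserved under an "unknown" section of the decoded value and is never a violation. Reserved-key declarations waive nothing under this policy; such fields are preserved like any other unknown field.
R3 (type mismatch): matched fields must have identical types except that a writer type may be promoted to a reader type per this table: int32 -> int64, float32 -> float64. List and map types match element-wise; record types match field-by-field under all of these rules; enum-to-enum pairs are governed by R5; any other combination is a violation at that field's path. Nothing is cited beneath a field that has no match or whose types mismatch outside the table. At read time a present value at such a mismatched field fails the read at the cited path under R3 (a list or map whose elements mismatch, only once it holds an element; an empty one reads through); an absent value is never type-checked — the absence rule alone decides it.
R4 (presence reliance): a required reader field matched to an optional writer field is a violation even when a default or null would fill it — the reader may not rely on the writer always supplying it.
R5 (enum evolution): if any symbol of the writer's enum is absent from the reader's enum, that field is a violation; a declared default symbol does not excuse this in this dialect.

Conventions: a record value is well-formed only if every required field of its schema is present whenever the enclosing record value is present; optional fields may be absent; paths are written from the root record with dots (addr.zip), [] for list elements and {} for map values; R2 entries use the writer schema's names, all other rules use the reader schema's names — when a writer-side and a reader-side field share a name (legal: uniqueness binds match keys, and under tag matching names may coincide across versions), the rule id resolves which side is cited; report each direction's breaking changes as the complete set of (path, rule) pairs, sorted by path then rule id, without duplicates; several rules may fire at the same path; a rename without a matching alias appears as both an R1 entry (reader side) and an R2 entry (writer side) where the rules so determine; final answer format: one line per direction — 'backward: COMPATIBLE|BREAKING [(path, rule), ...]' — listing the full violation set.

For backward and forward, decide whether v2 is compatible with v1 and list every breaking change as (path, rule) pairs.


in Ticket below, arrows point writer -> reader
backward for Ticket (reader v2, writer v1):
  channel: paired with writer channel (Priority -> Priority; writer required)
  geo: paired with writer geo (Meta -> Meta; writer required)
  attempts: paired with writer attempts (int64 -> int64; writer required)
  id: paired with writer id (int64 -> int64; writer optional)
  verified: paired with writer verified (bool -> bool; writer required)
  geo.primary: no writer-side match
  geo.blob: paired with writer geo.blob (bytes -> float64; writer optional)
  leftover writer field: geo.zip
  leftover writer field: geo.primary
  breaking: (geo.blob, R3)
  breaking: (geo.primary, R1)
  backward on Ticket therefore BREAKING (2)
forward for Ticket (reader v1, writer v2):
  channel: paired with writer channel (Priority -> Priority; writer required)
  geo: paired with writer geo (Meta -> Meta; writer optional)
  attempts: paired with writer attempts (int64 -> int64; writer required)
  id: paired with writer id (int64 -> int64; writer optional)
  verified: paired with writer verified (bool -> bool; writer required)
  geo.zip: no writer-side match
  geo.primary: no writer-side match
  geo.blob: paired with writer geo.blob (float64 -> bytes; writer optional)
  leftover writer field: geo.primary
  breaking: (geo, R1)
  breaking: (geo, R4)
  breaking: (geo.blob, R3)
  breaking: (geo.primary, R1)
  forward on Ticket therefore BREAKING (4)

backward: BREAKING [(geo.blob, R3), (geo.primary, R1)]; forward: BREAKING [(geo, R1), (geo, R4), (geo.blob, R3), (geo.primary, R1)]


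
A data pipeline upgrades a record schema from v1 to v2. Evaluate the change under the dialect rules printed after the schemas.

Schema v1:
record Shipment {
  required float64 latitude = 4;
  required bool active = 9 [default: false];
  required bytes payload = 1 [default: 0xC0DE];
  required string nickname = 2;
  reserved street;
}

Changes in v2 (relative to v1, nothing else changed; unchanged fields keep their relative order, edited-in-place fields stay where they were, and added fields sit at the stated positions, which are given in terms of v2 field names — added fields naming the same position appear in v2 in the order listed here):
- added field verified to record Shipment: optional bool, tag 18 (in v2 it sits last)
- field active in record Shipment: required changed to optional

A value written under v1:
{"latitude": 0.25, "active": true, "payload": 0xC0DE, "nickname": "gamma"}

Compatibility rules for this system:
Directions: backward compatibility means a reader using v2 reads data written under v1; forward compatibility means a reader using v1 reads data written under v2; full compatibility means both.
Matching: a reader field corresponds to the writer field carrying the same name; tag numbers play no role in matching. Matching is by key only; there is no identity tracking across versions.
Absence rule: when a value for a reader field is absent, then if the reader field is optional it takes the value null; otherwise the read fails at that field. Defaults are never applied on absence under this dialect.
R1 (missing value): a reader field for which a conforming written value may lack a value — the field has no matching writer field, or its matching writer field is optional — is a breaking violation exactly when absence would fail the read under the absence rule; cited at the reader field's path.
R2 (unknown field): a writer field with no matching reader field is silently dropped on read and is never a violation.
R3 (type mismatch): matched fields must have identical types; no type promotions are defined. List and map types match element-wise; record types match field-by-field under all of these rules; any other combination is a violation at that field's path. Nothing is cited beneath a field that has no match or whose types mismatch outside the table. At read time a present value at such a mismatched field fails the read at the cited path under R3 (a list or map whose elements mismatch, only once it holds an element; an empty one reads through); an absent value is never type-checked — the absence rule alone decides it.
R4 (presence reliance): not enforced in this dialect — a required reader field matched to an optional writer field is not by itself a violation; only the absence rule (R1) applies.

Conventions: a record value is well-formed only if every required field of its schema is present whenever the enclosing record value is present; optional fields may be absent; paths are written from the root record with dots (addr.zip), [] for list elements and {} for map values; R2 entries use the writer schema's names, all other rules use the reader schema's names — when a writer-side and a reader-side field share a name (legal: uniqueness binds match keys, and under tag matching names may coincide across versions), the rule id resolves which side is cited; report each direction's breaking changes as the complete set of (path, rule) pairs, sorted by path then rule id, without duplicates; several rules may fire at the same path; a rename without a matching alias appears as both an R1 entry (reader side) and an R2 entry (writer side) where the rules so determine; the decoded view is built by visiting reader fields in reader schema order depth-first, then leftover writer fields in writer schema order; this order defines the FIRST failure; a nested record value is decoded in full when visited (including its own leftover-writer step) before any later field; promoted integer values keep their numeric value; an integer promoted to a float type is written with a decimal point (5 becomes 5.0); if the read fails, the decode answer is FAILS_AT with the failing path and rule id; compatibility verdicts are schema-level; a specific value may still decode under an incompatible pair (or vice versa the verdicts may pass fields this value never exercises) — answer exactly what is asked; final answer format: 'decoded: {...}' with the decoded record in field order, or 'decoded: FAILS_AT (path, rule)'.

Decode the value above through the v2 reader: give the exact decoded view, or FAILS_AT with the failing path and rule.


decoded: {"latitude": 0.25, "active": true, "payload": 0xC0DE, "nickname": "gamma", "verified": null}

each type pair in Shipment: writer, then reader
decode (reader v2):
  latitude := 0.25
  active := true
  payload := 0xC0DE
  nickname := "gamma"
  verified := null (not supplied -> null)
  => decoded: {"latitude": 0.25, "active": true, "payload": 0xC0DE, "nickname": "gamma", "verified": null}
diffs on Shipment not affecting the asked answer:
  field active in record Shipment: required changed to optional -> shifts the Shipment verdicts, not this decode


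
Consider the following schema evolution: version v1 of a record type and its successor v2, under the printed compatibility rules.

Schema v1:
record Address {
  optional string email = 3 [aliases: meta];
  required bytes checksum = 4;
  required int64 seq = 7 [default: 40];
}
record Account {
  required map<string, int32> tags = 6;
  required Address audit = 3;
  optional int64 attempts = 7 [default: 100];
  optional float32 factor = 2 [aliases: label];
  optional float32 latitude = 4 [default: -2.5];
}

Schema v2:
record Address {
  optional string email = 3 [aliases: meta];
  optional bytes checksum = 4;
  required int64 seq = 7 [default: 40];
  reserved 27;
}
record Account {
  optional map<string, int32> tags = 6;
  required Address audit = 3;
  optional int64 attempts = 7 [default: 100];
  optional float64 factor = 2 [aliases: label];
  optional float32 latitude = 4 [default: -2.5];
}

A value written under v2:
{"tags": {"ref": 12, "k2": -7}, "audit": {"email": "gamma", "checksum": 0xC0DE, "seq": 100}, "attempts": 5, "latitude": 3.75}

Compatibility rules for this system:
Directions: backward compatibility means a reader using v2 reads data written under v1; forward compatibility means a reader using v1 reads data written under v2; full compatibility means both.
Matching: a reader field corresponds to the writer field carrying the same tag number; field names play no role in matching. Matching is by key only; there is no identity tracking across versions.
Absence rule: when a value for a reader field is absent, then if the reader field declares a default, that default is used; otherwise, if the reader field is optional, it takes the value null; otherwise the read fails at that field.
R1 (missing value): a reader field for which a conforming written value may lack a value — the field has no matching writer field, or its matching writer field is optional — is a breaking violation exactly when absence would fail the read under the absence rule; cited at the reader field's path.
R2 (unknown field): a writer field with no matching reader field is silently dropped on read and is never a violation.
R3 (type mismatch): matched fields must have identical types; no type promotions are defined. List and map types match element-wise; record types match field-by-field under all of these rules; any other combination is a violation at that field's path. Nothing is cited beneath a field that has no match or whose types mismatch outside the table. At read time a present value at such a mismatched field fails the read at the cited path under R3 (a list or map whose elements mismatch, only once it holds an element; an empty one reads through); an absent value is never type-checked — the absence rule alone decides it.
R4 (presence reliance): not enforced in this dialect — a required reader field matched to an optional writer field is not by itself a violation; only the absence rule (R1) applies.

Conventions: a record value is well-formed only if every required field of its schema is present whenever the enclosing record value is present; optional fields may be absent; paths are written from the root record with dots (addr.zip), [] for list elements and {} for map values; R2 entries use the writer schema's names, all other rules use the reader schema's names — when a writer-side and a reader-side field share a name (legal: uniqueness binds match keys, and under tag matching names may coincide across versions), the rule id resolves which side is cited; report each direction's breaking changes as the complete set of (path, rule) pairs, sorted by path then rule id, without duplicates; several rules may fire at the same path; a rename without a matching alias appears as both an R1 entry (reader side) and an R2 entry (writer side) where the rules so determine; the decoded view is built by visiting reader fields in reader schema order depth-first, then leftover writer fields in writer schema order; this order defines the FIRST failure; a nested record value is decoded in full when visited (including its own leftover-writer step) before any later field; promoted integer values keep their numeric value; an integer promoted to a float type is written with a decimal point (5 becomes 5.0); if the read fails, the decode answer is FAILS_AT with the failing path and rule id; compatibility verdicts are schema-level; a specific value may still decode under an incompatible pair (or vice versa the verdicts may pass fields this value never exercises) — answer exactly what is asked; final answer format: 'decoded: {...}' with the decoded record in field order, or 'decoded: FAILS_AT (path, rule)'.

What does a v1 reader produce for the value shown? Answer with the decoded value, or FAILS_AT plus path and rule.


in Account below, arrows point writer -> reader
decoding the Account value with the v1 reader:
  tags := {"ref": 12, "k2": -7}
  audit.email := "gamma"
  audit.checksum := 0xC0DE
  audit.seq := 100
  attempts := 5
  factor := null (absent, optional -> null)
  latitude := 3.75
  => decoded: {"tags": {"ref": 12, "k2": -7}, "audit": {"email": "gamma", "checksum": 0xC0DE, "seq": 100}, "attempts": 5, "factor": null, "latitude": 3.75}
ruling out the remaining Account differences:
  field tags in record Account: required changed to optional -> changes Account's schema-level verdicts only — the decode of this value is the same
  field checksum in record Address: required changed to optional -> changes Account's schema-level verdicts only — the decode of this value is the same
  field factor in record Account: type float32 changed to float64 -> changes Account's schema-level verdicts only — the decode of this value is the same

decoded: {"tags": {"ref": 12, "k2": -7}, "audit": {"email": "gamma", "checksum": 0xC0DE, "seq": 100}, "attempts": 5, "factor": null, "latitude": 3.75}


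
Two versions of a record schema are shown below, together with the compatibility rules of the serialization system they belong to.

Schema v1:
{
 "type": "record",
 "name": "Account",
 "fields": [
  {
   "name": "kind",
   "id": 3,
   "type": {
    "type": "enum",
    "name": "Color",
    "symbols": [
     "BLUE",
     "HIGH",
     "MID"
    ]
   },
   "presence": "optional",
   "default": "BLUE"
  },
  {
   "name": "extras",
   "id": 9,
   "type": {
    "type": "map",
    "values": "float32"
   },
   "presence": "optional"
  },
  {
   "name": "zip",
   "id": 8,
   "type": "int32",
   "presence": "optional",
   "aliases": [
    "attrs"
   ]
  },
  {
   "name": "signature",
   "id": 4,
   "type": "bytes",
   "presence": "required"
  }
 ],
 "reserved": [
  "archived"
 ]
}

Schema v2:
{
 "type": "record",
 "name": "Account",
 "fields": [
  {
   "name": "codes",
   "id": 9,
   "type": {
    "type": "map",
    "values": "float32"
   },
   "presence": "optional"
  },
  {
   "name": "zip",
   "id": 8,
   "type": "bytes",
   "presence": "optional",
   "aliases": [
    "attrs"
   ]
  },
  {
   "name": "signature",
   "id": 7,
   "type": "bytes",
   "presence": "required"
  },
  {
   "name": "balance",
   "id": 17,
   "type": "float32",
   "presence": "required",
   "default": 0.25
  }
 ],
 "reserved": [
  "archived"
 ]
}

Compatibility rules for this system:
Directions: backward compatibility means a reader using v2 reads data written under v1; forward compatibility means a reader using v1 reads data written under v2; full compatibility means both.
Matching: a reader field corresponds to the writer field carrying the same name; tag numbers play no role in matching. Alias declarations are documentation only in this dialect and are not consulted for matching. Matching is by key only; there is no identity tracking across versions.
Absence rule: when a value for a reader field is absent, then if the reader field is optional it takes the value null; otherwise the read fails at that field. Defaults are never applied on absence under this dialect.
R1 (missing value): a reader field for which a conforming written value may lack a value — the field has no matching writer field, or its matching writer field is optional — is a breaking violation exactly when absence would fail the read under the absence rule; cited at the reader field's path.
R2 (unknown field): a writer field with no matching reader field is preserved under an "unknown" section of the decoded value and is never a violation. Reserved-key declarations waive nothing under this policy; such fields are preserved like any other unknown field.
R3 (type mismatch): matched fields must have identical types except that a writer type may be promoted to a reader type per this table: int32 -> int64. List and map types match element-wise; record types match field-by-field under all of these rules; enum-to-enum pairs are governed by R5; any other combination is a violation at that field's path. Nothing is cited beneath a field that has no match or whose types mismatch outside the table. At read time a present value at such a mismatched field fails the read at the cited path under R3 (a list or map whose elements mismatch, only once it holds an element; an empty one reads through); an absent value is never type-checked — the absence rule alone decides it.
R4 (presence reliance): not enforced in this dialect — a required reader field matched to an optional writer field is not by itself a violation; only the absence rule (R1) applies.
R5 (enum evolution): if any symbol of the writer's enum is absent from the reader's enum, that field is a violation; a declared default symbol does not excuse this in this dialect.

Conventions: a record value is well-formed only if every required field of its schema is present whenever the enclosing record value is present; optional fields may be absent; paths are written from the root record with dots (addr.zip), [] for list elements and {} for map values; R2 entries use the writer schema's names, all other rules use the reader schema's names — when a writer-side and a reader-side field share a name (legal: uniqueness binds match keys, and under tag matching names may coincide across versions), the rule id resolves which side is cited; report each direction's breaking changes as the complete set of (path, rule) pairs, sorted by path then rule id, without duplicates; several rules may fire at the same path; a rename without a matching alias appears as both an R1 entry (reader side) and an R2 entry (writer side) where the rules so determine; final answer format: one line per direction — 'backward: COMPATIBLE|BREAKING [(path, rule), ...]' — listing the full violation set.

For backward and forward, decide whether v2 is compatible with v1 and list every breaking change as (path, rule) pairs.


the writer's type comes first in each Account pair
backward for Account (reader v2, writer v1):
  codes: no writer match
  int32 -> bytes, writer optional: zip aligns to zip
  bytes -> bytes, writer required: signature aligns to signature
  balance: no writer match
  leftover writer field: kind
  leftover writer field: extras
  violation R1 at balance
  violation R3 at zip
  => backward: BREAKING (2)
forward for Account (reader v1, writer v2):
  kind: no writer match
  extras: no writer match
  bytes -> int32, writer optional: zip aligns to zip
  bytes -> bytes, writer required: signature aligns to signature
  leftover writer field: codes
  leftover writer field: balance
  violation R3 at zip
  => forward: BREAKING (1)

backward: BREAKING [(balance, R1), (zip, R3)]; forward: BREAKING [(zip, R3)]


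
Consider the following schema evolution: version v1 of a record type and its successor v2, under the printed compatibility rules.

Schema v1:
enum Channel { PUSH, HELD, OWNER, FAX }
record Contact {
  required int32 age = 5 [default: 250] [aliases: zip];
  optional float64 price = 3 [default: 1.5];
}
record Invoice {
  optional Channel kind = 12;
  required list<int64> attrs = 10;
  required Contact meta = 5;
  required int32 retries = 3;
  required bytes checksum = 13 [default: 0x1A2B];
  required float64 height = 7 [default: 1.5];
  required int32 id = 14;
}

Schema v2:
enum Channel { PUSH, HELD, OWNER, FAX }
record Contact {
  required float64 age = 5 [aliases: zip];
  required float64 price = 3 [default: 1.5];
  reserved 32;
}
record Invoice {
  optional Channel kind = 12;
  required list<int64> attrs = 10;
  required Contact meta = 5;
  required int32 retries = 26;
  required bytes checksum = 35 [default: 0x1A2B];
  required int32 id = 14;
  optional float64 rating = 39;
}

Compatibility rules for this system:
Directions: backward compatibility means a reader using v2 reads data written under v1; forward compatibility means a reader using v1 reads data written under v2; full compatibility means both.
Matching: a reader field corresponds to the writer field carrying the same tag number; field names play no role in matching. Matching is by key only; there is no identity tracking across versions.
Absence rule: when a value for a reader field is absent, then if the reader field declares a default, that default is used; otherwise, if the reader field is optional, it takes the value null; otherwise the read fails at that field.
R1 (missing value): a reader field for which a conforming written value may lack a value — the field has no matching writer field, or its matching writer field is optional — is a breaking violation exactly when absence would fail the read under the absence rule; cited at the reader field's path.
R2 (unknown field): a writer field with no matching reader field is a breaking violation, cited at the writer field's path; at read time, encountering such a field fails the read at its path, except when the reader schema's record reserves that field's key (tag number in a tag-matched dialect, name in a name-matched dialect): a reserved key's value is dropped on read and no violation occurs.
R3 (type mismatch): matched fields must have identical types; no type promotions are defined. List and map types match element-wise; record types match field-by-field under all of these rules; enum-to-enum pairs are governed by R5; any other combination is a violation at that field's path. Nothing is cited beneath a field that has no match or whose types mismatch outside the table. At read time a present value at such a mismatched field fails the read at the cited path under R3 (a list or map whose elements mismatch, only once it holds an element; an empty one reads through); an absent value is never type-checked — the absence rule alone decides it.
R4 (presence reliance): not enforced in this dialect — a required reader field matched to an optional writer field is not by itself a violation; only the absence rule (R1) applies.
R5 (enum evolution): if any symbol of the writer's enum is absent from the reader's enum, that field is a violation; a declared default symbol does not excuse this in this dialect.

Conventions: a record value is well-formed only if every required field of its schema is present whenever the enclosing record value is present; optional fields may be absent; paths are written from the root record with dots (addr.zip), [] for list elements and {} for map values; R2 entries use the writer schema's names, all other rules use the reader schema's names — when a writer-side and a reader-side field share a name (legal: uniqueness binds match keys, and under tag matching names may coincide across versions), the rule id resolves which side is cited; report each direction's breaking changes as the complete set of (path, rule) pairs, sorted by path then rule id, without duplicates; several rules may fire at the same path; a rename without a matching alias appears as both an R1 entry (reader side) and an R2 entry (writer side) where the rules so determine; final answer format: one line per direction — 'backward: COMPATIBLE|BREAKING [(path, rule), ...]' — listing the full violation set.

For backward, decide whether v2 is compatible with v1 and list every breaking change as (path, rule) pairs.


each type pair in Invoice: writer, then reader
checking backward for Invoice: reader v2 against writer v1:
  kind: paired with writer kind (Channel -> Channel; writer optional)
  attrs: paired with writer attrs (list<int64> -> list<int64>; writer required)
  meta: paired with writer meta (Contact -> Contact; writer required)
  retries has no writer counterpart
  checksum has no writer counterpart
  id: paired with writer id (int32 -> int32; writer required)
  rating has no writer counterpart
  leftover writer field: retries
  leftover writer field: checksum
  leftover writer field: height
  meta.age: paired with writer meta.age (int32 -> float64; writer required)
  meta.price: paired with writer meta.price (float64 -> float64; writer optional)
  violation R2 at checksum
  violation R2 at height
  violation R3 at meta.age
  violation R1 at retries
  violation R2 at retries
  => 5 violation(s): backward is BREAKING for Invoice
the other Invoice changes do not affect what is asked:
  field price in record Contact: optional changed to required -> fires no rule on Invoice, leaving the asked answer as it is
  added field rating to record Invoice: optional float64, tag 39 (in v2 it sits last) -> fires only in the forward direction of Invoice, which is not asked here

backward: BREAKING [(checksum, R2), (height, R2), (meta.age, R3), (retries, R1), (retries, R2)]


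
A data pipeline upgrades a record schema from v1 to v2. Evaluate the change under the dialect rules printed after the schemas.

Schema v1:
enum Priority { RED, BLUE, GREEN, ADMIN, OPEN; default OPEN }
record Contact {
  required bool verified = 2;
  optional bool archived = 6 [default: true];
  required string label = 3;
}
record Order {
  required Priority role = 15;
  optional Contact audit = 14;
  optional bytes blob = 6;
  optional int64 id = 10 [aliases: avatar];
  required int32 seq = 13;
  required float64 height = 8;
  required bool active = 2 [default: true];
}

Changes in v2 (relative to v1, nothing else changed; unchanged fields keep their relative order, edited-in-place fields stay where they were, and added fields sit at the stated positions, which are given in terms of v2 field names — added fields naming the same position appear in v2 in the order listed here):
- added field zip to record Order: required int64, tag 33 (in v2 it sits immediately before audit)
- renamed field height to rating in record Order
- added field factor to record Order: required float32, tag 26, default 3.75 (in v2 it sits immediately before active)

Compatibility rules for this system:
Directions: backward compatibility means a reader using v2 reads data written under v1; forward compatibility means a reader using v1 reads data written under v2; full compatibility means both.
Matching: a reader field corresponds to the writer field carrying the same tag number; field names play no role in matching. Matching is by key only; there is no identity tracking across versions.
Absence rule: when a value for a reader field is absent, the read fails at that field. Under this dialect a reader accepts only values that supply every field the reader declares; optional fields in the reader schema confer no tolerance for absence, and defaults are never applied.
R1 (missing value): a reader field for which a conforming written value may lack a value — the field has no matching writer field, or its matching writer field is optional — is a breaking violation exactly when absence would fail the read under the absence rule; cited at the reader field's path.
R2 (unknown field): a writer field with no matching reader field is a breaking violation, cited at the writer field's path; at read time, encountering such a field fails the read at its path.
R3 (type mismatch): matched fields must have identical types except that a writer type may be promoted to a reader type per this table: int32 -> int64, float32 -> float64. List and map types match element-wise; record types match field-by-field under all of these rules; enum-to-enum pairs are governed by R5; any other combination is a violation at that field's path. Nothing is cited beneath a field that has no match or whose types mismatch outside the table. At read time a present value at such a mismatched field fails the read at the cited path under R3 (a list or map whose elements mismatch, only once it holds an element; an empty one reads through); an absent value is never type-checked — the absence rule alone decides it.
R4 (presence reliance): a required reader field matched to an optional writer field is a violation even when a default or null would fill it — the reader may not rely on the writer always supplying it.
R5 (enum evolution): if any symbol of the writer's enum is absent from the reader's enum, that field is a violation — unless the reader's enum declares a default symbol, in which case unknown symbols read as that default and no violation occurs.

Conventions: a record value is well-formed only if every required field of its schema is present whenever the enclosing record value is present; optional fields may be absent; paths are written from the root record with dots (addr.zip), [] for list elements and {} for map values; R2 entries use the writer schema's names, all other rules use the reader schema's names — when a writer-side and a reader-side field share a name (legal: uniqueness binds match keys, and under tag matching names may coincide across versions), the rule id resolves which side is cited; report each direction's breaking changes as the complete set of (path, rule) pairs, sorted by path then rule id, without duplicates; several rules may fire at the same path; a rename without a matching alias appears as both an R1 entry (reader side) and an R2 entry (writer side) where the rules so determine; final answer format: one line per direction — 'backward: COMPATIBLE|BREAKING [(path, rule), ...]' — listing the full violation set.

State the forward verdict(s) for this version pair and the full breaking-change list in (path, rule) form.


in Order below, arrows point writer -> reader
forward analysis of Order with v1 as reader and v2 as writer:
  Priority -> Priority, writer required: role aligns to role
  Contact -> Contact, writer optional: audit aligns to audit
  bytes -> bytes, writer optional: blob aligns to blob
  int64 -> int64, writer optional: id aligns to id
  int32 -> int32, writer required: seq aligns to seq
  float64 -> float64, writer required: height aligns to rating
  bool -> bool, writer required: active aligns to active
  zip (writer side), unknown to reader
  factor (writer side), unknown to reader
  bool -> bool, writer required: audit.verified aligns to audit.verified
  bool -> bool, writer optional: audit.archived aligns to audit.archived
  string -> string, writer required: audit.label aligns to audit.label
  R1 fires at audit
  R1 fires at audit.archived
  R1 fires at blob
  R2 fires at factor
  R1 fires at id
  R2 fires at zip
  => forward verdict for Order: BREAKING, 6 violation(s)
the other Order changes do not affect what is asked:
  renamed field height to rating in record Order -> triggers nothing under Order's printed rules — same verdict

forward: BREAKING [(audit, R1), (audit.archived, R1), (blob, R1), (factor, R2), (id, R1), (zip, R2)]


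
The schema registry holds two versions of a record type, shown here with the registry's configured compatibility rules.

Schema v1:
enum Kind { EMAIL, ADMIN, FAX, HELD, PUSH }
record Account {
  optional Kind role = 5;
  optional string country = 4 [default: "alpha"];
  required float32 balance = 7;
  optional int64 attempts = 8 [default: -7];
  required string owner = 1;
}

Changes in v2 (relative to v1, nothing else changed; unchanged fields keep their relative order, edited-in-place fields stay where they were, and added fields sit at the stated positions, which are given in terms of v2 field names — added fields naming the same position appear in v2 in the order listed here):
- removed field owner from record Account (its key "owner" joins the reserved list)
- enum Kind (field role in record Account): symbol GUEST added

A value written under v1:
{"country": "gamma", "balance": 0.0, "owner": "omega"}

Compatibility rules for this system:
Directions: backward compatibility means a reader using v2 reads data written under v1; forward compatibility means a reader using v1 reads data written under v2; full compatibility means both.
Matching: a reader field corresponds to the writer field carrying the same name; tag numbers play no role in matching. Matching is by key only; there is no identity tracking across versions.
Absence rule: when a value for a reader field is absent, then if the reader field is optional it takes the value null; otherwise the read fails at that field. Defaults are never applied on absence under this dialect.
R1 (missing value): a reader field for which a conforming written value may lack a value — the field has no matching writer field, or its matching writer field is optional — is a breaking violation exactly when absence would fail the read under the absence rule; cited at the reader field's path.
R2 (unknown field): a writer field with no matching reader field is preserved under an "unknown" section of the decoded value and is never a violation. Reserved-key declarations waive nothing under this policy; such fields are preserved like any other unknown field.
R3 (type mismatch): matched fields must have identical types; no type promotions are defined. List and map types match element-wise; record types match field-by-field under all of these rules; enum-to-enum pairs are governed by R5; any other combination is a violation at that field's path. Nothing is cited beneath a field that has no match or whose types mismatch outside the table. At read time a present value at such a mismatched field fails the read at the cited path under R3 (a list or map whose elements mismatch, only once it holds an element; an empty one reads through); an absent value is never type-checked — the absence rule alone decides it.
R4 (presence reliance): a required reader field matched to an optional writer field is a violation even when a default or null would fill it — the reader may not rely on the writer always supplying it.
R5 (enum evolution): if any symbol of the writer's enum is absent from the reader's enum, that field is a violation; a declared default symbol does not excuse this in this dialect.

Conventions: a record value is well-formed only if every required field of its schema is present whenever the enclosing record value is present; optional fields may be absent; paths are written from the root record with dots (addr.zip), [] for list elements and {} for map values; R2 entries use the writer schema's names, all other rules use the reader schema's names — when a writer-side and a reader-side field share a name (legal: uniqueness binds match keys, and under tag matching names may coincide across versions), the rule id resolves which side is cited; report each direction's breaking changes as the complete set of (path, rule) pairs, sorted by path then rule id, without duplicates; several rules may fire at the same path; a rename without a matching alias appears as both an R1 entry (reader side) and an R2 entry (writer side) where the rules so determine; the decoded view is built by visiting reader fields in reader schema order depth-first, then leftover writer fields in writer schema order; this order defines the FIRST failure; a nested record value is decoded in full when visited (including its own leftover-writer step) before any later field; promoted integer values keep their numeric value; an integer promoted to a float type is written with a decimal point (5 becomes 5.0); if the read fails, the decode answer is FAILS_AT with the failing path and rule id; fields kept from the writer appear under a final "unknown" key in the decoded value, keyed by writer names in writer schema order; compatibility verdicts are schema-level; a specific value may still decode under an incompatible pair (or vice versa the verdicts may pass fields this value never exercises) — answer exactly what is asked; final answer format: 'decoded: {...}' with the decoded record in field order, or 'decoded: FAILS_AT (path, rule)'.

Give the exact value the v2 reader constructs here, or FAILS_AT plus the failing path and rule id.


decoded: {"role": null, "country": "gamma", "balance": 0.0, "attempts": null, "unknown": {"owner": "omega"}}

each type pair in Account: writer, then reader
decode (reader v2):
  role := null (absent, optional -> null)
  country := "gamma"
  balance := 0.0
  attempts := null (absent, optional -> null)
  writer owner: kept under "unknown"
  => decoded: {"role": null, "country": "gamma", "balance": 0.0, "attempts": null, "unknown": {"owner": "omega"}}
the other Account changes do not affect what is asked:
  enum Kind (field role in record Account): symbol GUEST added -> schema-level compatibility only; this Account value's decode is unchanged
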